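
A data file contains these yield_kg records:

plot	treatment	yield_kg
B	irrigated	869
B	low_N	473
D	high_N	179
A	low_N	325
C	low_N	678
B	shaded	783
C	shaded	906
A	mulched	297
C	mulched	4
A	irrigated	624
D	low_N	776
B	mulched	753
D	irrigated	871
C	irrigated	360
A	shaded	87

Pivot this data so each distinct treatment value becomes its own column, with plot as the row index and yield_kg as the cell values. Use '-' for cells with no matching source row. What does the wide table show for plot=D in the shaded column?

No long-format row has plot=D and treatment=shaded, so the cell is -.

-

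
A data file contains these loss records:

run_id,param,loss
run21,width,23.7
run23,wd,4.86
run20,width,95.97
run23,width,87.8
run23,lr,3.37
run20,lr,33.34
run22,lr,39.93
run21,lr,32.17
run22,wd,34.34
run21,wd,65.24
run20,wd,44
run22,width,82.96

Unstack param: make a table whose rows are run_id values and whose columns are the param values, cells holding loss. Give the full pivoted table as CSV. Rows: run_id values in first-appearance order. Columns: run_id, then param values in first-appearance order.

Columns: run_id plus the 3 distinct param values (width, wd, lr).
For example, row run21 column width takes loss=23.7 from the long row (run21, width).

run_id,width,wd,lr
run21,23.7,65.24,32.17
run23,87.8,4.86,3.37
run20,95.97,44,33.34
run22,82.96,34.34,39.93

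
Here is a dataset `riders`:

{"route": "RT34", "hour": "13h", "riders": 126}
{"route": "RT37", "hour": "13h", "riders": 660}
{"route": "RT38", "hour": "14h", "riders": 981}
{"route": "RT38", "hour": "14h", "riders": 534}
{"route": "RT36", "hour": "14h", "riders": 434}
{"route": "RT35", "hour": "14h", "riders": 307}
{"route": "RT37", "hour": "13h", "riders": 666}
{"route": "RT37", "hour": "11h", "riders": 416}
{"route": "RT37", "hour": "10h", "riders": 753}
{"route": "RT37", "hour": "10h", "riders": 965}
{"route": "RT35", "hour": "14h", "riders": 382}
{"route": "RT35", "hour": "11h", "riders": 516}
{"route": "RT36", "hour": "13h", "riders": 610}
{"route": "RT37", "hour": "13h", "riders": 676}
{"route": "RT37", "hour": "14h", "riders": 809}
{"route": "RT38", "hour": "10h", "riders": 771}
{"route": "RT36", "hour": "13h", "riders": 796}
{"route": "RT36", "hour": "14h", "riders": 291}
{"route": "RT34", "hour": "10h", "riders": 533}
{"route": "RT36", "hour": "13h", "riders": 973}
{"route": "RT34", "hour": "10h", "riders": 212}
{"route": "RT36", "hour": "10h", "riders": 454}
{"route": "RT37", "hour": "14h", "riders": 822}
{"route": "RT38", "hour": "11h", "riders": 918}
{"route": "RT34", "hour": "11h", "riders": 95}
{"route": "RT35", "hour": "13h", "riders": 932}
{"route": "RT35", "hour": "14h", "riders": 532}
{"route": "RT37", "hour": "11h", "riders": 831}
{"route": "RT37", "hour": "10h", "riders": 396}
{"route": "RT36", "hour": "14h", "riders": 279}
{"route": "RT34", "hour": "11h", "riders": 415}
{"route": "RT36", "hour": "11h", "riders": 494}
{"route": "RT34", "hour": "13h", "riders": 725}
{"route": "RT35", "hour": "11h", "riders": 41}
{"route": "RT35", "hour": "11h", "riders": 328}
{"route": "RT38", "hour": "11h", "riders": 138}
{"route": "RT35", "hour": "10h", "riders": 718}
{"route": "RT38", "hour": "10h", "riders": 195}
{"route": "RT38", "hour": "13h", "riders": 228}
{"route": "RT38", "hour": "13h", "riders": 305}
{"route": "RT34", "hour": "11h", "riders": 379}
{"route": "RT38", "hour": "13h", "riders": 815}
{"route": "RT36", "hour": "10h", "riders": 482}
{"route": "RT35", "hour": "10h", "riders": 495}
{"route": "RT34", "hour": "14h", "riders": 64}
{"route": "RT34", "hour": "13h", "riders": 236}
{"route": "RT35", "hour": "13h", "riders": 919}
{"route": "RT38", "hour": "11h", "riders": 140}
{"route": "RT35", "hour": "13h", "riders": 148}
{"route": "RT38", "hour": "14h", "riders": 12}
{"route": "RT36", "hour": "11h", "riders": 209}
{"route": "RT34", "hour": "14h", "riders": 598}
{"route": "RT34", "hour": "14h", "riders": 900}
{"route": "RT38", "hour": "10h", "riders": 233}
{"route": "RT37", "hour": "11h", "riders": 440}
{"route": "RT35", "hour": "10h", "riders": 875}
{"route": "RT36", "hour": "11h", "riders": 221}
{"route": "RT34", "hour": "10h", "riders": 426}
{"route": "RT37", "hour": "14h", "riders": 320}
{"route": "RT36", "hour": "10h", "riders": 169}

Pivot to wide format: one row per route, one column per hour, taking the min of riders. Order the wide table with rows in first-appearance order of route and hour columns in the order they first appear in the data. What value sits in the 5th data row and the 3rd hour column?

41

With rows in first-appearance order of route, row 5 is route=RT35. hour columns in first-appearance order: 13h, 14h, 11h, 10h; column 3 is 11h.
Long rows with route=RT35, hour=11h: min(516, 41, 328) = 41.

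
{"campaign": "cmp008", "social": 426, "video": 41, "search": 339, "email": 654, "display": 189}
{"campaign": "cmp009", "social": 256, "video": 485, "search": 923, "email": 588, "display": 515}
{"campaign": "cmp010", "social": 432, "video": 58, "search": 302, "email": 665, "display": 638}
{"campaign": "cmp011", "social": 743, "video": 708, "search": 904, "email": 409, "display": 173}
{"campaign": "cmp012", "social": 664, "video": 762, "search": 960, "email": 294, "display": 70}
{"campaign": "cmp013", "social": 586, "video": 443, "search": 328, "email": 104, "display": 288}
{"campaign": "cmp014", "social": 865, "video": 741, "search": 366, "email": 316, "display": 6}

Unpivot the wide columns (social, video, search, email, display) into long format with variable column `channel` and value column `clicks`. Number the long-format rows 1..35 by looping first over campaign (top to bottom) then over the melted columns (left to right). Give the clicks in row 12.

58

35 rows total (7 × 5). Row 12: index ⌊(12-1)/5⌋ = 2 into campaign → cmp010; (12-1) mod 5 = 1 into the melted columns → video.
So row 12 is (cmp010, video, 58); clicks = 58.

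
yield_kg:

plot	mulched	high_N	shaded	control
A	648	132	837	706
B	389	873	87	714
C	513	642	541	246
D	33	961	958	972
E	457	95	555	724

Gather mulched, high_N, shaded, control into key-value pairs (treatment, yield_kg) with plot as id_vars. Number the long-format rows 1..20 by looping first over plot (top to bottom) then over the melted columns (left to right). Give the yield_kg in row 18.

20 rows total (5 × 4). Row 18: index ⌊(18-1)/4⌋ = 4 into plot → E; (18-1) mod 4 = 1 into the melted columns → high_N.
So row 18 is (E, high_N, 95); yield_kg = 95.

95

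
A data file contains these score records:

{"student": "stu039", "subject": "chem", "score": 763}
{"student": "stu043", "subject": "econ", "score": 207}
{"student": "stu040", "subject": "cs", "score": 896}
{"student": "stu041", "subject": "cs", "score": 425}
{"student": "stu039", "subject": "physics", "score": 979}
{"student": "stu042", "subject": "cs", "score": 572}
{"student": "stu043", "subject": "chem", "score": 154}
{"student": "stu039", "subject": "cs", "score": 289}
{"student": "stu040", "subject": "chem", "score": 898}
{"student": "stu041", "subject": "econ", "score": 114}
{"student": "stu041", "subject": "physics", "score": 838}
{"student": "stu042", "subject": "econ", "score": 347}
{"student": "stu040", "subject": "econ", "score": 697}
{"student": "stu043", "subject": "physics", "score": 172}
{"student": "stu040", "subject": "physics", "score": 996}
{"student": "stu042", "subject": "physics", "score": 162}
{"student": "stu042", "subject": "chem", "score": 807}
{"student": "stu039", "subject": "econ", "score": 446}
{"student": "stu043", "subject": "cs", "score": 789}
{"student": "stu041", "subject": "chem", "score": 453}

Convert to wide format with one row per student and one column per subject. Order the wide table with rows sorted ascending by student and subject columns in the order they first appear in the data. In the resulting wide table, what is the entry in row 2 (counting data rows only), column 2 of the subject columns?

697

With rows sorted ascending by student, row 2 is student=stu040. subject columns in first-appearance order: chem, econ, cs, physics; column 2 is econ.
Long rows with student=stu040, subject=econ: score = 697.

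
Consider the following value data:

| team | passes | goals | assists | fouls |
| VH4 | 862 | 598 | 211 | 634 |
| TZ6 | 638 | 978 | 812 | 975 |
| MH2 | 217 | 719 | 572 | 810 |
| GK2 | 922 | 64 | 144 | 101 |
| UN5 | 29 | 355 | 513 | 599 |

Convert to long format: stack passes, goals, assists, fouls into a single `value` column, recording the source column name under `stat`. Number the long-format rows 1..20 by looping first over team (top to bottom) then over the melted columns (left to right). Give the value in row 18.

20 rows total (5 × 4). Row 18: index ⌊(18-1)/4⌋ = 4 into team → UN5; (18-1) mod 4 = 1 into the melted columns → goals.
So row 18 is (UN5, goals, 355); value = 355.

355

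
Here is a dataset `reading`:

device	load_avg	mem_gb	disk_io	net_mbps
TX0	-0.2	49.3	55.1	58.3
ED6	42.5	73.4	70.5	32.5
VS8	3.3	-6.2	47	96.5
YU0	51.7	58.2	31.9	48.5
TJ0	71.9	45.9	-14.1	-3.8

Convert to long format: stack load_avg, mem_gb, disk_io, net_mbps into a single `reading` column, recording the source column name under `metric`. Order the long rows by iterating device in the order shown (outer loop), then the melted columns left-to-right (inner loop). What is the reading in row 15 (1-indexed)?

31.9

20 rows total (5 × 4). Row 15: index ⌊(15-1)/4⌋ = 3 into device → YU0; (15-1) mod 4 = 2 into the melted columns → disk_io.
So row 15 is (YU0, disk_io, 31.9); reading = 31.9.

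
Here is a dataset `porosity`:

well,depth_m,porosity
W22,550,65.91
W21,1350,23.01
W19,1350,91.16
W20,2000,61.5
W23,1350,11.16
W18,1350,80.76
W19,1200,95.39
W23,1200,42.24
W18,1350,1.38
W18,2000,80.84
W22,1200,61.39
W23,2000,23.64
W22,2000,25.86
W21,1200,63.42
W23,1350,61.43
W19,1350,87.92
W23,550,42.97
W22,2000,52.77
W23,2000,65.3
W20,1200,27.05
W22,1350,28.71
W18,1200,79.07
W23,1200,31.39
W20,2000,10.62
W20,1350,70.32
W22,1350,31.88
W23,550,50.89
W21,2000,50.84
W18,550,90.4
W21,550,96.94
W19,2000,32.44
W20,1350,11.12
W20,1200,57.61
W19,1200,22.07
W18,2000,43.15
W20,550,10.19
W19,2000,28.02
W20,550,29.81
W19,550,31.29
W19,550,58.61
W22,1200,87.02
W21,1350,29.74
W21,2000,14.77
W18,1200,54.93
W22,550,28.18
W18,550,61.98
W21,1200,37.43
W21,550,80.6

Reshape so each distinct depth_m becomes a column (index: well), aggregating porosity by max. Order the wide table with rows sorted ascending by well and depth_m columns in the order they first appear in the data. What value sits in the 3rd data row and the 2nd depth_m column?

With rows sorted ascending by well, row 3 is well=W20. depth_m columns in first-appearance order: 550, 1350, 2000, 1200; column 2 is 1350.
Long rows with well=W20, depth_m=1350: max(70.32, 11.12) = 70.32.

70.32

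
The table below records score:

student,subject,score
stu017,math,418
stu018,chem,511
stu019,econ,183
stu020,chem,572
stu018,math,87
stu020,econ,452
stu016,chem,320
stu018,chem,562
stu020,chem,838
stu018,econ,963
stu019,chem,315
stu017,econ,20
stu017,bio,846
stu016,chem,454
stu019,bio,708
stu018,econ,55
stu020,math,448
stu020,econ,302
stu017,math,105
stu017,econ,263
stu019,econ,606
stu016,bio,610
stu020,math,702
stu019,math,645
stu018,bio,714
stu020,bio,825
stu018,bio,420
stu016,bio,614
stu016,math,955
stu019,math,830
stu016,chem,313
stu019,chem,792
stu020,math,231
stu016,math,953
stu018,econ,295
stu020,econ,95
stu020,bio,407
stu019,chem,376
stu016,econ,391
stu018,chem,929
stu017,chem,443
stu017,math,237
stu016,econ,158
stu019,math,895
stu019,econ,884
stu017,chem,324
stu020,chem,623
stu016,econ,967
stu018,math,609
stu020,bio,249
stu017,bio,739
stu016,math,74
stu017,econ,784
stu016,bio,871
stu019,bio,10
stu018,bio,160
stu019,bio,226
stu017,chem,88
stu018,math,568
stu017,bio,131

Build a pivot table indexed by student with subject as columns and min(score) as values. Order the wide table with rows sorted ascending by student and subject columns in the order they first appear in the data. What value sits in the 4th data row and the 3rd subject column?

With rows sorted ascending by student, row 4 is student=stu019. subject columns in first-appearance order: math, chem, econ, bio; column 3 is econ.
Long rows with student=stu019, subject=econ: min(183, 606, 884) = 183.

183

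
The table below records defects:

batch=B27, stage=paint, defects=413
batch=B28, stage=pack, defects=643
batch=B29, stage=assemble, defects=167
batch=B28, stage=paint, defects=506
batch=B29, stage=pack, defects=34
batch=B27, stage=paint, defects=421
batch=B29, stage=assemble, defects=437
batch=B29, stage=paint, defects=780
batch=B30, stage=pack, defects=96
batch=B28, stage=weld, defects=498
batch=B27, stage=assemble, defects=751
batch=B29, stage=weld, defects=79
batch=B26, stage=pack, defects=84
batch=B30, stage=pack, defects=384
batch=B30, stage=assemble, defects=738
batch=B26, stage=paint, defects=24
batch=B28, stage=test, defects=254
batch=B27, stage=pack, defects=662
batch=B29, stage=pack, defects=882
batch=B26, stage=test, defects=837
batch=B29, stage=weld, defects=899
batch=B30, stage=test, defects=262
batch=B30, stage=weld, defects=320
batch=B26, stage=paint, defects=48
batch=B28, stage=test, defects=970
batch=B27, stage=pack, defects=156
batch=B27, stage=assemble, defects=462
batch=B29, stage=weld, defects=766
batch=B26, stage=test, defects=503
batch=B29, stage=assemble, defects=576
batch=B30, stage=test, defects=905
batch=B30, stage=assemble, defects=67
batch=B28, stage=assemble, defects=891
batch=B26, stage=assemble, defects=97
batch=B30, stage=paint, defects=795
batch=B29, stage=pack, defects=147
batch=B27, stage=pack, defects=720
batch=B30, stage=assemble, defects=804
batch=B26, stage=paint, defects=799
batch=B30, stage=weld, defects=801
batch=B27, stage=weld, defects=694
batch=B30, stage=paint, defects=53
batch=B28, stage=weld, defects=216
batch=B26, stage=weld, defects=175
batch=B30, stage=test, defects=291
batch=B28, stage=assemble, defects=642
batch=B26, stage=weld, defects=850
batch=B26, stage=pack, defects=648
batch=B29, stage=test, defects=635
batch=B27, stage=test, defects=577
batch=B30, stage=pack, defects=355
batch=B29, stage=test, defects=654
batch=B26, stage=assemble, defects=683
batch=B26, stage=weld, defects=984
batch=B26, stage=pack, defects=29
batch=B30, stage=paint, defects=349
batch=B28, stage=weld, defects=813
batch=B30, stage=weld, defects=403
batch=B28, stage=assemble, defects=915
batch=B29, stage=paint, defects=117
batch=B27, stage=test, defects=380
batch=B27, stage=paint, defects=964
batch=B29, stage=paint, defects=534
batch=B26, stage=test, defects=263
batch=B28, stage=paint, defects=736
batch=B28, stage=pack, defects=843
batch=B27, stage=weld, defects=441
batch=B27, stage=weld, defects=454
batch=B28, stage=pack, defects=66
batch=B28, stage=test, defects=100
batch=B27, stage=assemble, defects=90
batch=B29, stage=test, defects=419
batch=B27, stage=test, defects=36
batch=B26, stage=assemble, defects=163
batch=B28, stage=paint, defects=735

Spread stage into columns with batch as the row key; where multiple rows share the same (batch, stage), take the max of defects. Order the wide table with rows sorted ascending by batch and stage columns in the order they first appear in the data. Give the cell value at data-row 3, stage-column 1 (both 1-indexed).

With rows sorted ascending by batch, row 3 is batch=B28. stage columns in first-appearance order: paint, pack, assemble, weld, test; column 1 is paint.
Long rows with batch=B28, stage=paint: max(506, 736, 735) = 736.

736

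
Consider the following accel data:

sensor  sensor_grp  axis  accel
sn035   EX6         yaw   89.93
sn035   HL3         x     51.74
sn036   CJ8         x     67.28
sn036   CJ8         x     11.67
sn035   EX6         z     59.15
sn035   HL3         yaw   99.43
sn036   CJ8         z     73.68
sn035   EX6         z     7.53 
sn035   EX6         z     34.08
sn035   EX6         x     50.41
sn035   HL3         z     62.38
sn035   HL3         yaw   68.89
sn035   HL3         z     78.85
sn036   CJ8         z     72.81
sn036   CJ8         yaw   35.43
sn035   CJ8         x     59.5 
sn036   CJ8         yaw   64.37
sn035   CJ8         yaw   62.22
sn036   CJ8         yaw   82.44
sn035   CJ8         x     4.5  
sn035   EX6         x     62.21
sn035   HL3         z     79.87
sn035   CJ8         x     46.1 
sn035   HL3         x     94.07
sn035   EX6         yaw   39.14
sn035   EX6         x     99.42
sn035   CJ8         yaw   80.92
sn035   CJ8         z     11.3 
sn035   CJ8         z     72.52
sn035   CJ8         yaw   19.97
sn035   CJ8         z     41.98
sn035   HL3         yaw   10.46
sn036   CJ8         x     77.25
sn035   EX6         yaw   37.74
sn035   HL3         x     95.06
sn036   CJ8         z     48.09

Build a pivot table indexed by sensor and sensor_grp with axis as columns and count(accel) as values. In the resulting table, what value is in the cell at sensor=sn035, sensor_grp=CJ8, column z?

Rows with sensor=sn035, sensor_grp=CJ8 and axis=z: accel values are 11.3, 72.52, 41.98.
3 rows match — count = 3.

3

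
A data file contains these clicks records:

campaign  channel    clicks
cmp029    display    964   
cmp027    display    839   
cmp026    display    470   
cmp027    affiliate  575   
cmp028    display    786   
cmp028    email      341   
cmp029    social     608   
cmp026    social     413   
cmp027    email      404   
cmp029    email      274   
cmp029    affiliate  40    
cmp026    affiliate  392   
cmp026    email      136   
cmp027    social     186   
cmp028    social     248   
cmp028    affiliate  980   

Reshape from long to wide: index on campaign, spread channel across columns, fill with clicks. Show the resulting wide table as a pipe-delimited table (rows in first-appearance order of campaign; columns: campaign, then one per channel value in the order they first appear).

| campaign | display | affiliate | email | social |
| cmp029 | 964 | 40 | 274 | 608 |
| cmp027 | 839 | 575 | 404 | 186 |
| cmp026 | 470 | 392 | 136 | 413 |
| cmp028 | 786 | 980 | 341 | 248 |

Columns: campaign plus the 4 distinct channel values (display, affiliate, email, social).
For example, row cmp029 column display takes clicks=964 from the long row (cmp029, display).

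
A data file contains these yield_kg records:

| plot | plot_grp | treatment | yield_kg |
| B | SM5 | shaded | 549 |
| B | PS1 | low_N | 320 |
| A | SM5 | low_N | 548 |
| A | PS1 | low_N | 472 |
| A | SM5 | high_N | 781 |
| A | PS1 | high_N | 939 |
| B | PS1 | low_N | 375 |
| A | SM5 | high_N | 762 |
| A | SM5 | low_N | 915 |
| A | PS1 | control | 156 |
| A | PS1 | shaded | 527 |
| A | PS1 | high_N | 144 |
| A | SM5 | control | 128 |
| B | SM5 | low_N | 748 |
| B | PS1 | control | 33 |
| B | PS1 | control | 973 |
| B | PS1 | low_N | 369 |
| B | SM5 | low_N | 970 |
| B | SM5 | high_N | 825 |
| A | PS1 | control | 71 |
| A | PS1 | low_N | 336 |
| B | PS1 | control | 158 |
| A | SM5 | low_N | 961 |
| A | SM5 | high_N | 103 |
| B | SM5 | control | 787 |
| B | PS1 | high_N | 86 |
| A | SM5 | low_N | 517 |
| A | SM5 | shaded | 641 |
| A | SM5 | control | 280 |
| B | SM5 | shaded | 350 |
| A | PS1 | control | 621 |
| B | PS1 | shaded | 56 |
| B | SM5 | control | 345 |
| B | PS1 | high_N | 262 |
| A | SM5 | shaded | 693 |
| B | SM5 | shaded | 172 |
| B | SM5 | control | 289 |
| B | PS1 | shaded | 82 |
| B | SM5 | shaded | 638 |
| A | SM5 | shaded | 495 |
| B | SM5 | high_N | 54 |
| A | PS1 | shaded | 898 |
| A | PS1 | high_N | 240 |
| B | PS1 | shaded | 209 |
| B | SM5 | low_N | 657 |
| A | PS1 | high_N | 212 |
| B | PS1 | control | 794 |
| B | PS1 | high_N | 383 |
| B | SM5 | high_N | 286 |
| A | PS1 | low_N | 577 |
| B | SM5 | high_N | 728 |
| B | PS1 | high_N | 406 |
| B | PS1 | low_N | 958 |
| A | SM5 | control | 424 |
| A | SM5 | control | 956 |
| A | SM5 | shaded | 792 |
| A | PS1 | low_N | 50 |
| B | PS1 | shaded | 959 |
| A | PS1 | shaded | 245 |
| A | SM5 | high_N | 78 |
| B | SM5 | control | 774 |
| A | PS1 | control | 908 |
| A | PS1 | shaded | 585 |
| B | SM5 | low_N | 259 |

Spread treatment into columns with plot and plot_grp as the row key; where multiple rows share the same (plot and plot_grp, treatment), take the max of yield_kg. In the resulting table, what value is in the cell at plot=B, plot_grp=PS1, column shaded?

Rows with plot=B, plot_grp=PS1 and treatment=shaded: yield_kg values are 56, 82, 209, 959.
max(56, 82, 209, 959) = 959.

959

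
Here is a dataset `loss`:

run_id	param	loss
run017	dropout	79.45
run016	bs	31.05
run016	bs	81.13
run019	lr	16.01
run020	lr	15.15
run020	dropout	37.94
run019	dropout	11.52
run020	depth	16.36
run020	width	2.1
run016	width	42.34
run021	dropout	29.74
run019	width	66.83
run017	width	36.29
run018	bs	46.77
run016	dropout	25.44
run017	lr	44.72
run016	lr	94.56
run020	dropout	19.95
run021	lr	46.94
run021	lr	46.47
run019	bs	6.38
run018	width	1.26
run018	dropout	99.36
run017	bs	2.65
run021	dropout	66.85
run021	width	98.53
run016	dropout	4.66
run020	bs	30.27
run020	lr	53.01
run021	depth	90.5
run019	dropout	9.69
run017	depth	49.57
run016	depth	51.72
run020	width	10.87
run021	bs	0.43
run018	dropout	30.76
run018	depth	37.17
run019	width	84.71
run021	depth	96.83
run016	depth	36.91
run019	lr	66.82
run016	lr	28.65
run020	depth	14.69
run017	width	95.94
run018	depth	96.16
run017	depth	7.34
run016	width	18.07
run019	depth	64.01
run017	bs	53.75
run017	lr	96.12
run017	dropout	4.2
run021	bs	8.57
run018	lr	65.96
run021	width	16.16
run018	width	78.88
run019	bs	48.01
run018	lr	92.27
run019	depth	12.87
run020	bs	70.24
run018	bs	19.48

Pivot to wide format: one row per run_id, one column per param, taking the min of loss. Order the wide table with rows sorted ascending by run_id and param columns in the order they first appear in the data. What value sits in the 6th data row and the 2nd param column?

0.43

With rows sorted ascending by run_id, row 6 is run_id=run021. param columns in first-appearance order: dropout, bs, lr, depth, width; column 2 is bs.
Long rows with run_id=run021, param=bs: min(0.43, 8.57) = 0.43.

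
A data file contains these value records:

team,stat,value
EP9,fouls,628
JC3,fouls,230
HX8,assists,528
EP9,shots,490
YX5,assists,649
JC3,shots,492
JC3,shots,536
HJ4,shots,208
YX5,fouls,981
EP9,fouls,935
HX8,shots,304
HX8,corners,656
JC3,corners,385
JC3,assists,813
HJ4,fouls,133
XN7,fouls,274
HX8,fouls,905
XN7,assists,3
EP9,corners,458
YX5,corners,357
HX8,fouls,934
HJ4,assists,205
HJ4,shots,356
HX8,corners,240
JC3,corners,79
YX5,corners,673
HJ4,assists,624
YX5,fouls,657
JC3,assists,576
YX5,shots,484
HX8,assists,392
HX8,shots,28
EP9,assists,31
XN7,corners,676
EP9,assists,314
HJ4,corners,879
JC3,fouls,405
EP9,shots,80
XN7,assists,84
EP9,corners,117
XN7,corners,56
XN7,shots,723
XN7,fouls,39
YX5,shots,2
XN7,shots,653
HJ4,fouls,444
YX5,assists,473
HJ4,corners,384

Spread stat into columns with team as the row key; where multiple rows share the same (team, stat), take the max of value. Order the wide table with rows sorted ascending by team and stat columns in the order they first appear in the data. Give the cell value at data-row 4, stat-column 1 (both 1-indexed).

With rows sorted ascending by team, row 4 is team=JC3. stat columns in first-appearance order: fouls, assists, shots, corners; column 1 is fouls.
Long rows with team=JC3, stat=fouls: max(230, 405) = 405.

405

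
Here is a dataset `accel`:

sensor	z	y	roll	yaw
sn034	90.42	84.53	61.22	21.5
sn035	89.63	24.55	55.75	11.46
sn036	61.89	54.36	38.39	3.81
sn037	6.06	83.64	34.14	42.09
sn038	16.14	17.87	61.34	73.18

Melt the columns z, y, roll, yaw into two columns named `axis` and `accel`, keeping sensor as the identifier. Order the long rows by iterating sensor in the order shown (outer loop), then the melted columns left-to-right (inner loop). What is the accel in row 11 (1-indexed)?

38.39

20 rows total (5 × 4). Row 11: index ⌊(11-1)/4⌋ = 2 into sensor → sn036; (11-1) mod 4 = 2 into the melted columns → roll.
So row 11 is (sn036, roll, 38.39); accel = 38.39.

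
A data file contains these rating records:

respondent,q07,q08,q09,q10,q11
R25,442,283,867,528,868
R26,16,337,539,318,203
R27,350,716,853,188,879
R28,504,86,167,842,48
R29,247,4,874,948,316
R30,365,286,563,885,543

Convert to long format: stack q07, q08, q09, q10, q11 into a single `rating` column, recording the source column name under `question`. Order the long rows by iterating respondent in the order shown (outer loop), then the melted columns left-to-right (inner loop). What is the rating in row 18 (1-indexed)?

30 rows total (6 × 5). Row 18: index ⌊(18-1)/5⌋ = 3 into respondent → R28; (18-1) mod 5 = 2 into the melted columns → q09.
So row 18 is (R28, q09, 167); rating = 167.

167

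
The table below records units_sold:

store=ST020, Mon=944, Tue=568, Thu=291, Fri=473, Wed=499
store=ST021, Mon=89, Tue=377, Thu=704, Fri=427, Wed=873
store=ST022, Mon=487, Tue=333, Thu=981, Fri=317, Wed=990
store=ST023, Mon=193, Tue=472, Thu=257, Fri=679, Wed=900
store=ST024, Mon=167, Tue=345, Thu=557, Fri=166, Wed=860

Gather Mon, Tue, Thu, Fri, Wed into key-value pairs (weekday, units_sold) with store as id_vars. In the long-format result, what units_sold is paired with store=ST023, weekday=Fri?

Unpivoting turns each (store, wide-column) pair into one long row.
The wide cell at row ST023, column Fri holds 679, so the long row (ST023, Fri) has units_sold=679.

679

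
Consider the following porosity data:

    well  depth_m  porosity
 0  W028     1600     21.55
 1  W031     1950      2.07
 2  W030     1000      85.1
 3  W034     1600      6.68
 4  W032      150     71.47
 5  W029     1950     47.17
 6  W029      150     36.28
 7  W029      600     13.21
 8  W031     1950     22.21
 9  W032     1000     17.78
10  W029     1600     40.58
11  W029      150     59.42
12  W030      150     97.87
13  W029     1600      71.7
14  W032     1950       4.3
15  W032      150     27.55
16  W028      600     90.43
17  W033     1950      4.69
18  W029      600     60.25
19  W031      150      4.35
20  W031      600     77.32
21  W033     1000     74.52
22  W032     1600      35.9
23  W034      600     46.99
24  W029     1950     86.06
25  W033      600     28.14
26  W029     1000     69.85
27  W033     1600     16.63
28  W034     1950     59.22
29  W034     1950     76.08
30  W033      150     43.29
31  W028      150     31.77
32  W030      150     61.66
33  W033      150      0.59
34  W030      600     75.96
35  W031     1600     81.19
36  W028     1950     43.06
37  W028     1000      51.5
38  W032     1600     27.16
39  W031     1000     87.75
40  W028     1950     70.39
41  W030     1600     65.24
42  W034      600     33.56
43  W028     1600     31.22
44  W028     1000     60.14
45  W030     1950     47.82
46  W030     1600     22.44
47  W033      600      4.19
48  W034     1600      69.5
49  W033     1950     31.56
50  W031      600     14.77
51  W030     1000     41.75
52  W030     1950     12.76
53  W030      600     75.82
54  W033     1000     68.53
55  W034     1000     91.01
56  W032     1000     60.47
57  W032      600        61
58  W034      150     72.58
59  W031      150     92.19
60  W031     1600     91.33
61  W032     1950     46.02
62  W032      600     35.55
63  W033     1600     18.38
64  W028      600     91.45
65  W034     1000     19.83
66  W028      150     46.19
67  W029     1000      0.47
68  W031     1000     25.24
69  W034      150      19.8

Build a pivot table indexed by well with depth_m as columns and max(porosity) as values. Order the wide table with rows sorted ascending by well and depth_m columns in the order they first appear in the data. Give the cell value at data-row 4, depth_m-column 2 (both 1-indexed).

With rows sorted ascending by well, row 4 is well=W031. depth_m columns in first-appearance order: 1600, 1950, 1000, 150, 600; column 2 is 1950.
Long rows with well=W031, depth_m=1950: max(2.07, 22.21) = 22.21.

22.21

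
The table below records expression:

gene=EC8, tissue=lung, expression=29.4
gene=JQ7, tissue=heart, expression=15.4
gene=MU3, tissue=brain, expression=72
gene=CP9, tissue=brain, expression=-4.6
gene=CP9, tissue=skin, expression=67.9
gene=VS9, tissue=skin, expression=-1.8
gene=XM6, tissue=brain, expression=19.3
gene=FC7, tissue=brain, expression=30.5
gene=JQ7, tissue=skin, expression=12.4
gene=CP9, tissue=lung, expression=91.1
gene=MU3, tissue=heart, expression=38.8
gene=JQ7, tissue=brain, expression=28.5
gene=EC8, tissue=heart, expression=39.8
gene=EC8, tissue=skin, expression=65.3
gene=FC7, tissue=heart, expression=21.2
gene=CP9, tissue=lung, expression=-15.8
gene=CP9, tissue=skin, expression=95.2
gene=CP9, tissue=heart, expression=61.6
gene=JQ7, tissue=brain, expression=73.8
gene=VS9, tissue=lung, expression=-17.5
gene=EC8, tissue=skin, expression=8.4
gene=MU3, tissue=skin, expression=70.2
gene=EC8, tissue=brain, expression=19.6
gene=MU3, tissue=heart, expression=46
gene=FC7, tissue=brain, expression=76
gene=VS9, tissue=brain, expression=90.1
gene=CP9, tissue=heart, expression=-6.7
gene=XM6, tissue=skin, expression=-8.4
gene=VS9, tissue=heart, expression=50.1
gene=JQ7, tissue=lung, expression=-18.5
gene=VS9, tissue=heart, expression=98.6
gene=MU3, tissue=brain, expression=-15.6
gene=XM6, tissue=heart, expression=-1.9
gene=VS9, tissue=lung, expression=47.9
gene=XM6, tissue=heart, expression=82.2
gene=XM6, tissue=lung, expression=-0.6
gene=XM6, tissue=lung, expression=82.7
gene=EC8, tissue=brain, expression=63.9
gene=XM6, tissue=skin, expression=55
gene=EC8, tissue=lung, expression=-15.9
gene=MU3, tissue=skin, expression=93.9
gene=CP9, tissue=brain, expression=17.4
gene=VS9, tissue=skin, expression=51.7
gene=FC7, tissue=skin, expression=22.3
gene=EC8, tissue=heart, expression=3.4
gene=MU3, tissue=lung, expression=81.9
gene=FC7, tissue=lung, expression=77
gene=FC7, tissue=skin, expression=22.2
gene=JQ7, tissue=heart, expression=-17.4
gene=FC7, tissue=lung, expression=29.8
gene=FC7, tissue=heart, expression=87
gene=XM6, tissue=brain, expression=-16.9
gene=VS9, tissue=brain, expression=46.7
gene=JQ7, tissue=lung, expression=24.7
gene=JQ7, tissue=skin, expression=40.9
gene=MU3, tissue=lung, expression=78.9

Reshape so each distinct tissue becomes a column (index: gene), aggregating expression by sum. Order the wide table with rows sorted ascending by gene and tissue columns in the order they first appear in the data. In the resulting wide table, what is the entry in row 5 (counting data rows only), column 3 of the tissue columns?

56.4

With rows sorted ascending by gene, row 5 is gene=MU3. tissue columns in first-appearance order: lung, heart, brain, skin; column 3 is brain.
Long rows with gene=MU3, tissue=brain: 72 + -15.6 = 56.4.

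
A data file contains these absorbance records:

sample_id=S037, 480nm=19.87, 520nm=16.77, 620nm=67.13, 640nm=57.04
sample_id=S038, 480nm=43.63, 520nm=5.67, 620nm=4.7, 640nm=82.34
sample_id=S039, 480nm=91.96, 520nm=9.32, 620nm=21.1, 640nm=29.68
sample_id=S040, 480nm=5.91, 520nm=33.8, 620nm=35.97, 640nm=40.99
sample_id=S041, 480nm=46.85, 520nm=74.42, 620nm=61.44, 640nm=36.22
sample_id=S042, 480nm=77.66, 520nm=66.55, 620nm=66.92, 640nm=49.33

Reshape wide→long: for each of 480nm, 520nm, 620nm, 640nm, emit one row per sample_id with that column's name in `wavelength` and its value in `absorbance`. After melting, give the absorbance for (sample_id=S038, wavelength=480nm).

Unpivoting turns each (sample_id, wide-column) pair into one long row.
The wide cell at row S038, column 480nm holds 43.63, so the long row (S038, 480nm) has absorbance=43.63.

43.63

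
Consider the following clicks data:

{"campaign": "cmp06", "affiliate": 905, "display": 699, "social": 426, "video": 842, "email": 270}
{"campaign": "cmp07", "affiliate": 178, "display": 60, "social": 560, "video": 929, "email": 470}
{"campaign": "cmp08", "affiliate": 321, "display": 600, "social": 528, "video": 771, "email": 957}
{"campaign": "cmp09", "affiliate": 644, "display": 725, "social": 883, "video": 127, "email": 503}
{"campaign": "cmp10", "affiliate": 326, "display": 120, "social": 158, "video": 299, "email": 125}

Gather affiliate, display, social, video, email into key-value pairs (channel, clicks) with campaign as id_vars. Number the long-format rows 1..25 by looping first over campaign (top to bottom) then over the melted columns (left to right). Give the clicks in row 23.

25 rows total (5 × 5). Row 23: index ⌊(23-1)/5⌋ = 4 into campaign → cmp10; (23-1) mod 5 = 2 into the melted columns → social.
So row 23 is (cmp10, social, 158); clicks = 158.

158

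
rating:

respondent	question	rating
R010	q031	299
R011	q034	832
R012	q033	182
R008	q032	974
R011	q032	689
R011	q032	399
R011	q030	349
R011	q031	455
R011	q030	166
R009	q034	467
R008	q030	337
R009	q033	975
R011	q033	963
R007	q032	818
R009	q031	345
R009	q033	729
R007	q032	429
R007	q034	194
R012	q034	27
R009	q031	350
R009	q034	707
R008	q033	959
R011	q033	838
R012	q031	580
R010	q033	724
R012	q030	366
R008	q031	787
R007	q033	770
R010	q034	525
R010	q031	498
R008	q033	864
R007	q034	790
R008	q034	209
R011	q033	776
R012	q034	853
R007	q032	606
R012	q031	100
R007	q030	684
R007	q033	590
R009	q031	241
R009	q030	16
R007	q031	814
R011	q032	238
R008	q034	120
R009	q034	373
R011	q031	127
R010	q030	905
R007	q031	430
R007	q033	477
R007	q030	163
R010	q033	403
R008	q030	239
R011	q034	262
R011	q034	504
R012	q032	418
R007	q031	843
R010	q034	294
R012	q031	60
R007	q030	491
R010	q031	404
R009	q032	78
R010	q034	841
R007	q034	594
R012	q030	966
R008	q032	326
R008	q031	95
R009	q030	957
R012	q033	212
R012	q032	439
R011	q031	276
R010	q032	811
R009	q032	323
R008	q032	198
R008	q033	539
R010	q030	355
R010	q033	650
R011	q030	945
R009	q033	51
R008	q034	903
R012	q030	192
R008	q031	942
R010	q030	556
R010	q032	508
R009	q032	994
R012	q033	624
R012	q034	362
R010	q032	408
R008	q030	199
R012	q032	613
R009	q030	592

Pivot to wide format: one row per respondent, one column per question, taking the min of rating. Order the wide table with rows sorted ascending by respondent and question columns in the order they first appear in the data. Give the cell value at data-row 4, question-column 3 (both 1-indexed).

403

With rows sorted ascending by respondent, row 4 is respondent=R010. question columns in first-appearance order: q031, q034, q033, q032, q030; column 3 is q033.
Long rows with respondent=R010, question=q033: min(724, 403, 650) = 403.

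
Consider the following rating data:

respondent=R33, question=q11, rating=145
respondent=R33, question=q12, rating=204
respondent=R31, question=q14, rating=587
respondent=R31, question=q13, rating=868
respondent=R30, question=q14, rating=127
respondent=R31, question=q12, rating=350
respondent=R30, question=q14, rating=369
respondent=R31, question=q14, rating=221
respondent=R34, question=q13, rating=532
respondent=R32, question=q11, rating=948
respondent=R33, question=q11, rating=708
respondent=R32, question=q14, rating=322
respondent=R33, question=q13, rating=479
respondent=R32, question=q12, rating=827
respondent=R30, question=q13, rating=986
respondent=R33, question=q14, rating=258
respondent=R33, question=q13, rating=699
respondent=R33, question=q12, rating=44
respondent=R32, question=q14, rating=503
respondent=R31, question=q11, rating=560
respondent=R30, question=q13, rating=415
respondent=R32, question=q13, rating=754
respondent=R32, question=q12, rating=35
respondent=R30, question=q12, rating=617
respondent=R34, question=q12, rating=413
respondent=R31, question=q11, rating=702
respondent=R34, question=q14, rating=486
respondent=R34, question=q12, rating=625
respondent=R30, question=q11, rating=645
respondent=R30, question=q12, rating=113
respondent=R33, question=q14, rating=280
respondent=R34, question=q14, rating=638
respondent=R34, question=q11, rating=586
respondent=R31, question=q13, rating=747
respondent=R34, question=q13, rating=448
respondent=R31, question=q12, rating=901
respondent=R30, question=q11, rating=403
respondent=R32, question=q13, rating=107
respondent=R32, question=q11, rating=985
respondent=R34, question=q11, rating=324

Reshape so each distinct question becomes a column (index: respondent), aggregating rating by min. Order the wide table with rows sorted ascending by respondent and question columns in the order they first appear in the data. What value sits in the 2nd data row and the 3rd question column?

221

With rows sorted ascending by respondent, row 2 is respondent=R31. question columns in first-appearance order: q11, q12, q14, q13; column 3 is q14.
Long rows with respondent=R31, question=q14: min(587, 221) = 221.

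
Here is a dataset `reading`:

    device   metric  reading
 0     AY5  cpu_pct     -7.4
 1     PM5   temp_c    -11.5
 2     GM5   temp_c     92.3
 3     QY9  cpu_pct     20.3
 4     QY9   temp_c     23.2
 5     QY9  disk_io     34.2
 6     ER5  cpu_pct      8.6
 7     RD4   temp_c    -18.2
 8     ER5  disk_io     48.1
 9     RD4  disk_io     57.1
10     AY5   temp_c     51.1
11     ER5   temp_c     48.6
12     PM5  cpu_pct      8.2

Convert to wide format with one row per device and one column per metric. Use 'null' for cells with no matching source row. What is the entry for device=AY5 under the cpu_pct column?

-7.4

The long row with device=AY5, metric=cpu_pct has reading=-7.4.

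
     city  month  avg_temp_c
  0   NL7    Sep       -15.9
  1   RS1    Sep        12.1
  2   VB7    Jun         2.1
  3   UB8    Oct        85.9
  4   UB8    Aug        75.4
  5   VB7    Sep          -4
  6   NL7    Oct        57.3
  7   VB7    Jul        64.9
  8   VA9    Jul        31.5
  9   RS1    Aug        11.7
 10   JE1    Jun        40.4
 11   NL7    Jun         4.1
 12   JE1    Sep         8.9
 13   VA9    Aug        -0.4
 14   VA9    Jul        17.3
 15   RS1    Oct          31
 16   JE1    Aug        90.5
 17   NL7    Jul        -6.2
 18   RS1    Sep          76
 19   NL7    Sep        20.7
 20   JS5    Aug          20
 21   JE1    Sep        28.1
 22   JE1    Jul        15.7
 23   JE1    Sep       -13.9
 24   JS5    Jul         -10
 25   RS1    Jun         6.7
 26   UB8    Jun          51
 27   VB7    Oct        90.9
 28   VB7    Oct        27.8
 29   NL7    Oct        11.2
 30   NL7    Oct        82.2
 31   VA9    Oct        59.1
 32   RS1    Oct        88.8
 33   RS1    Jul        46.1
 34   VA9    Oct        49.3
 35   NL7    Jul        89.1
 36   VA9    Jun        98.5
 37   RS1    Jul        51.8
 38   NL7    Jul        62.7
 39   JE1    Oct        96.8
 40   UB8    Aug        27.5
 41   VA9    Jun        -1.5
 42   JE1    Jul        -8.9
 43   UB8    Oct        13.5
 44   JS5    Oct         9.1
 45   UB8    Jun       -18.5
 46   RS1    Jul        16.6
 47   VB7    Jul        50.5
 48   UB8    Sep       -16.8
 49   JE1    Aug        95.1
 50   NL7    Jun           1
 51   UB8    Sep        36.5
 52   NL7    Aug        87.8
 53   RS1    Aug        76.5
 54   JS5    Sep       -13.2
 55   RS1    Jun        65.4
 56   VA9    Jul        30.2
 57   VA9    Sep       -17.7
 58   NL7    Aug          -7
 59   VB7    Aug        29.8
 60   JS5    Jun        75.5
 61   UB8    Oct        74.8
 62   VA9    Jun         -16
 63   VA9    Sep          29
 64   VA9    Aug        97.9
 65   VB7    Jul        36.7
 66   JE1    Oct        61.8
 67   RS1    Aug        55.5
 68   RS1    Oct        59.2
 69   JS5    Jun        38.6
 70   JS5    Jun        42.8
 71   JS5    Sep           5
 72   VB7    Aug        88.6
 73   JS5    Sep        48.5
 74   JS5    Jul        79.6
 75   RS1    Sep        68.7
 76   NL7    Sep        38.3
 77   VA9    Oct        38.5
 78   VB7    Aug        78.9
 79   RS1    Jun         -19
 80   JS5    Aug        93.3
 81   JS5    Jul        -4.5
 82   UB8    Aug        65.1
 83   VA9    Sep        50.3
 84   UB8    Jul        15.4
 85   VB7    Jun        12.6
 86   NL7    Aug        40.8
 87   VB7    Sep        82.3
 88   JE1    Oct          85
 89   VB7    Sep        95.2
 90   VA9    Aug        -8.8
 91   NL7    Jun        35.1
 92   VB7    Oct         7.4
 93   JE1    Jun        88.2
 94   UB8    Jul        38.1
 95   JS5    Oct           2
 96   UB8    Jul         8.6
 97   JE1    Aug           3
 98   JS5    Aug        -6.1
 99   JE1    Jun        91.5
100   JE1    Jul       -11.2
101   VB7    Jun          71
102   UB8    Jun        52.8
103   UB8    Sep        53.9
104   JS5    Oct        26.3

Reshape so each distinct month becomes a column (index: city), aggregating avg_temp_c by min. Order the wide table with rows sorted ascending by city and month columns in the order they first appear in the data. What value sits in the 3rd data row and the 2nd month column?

With rows sorted ascending by city, row 3 is city=NL7. month columns in first-appearance order: Sep, Jun, Oct, Aug, Jul; column 2 is Jun.
Long rows with city=NL7, month=Jun: min(4.1, 1, 35.1) = 1.

1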